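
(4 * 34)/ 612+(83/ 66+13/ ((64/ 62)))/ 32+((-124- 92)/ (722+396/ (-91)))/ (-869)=171398367931/ 261508211712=0.66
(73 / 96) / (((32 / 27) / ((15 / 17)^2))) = 147825 / 295936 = 0.50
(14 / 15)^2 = 196 / 225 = 0.87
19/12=1.58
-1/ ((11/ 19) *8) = -19/ 88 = -0.22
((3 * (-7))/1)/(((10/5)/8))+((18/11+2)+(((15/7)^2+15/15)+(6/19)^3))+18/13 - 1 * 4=-3717792956/48061013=-77.36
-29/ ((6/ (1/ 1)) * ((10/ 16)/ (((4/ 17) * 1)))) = -464/ 255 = -1.82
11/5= 2.20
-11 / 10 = -1.10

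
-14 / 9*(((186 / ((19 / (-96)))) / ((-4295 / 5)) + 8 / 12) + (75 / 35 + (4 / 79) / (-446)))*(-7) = 329971083022 / 7763230539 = 42.50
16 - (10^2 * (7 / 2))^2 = -122484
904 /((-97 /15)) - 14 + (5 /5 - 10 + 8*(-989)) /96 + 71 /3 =-660027 /3104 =-212.64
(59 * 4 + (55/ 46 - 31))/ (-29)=-9485/ 1334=-7.11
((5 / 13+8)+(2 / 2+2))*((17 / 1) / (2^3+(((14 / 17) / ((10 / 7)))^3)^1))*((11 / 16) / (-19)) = -4249130875 / 4970281212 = -0.85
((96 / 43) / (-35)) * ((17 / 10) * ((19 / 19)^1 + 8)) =-7344 / 7525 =-0.98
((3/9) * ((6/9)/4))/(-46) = -0.00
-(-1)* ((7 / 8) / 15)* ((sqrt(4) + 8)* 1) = 7 / 12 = 0.58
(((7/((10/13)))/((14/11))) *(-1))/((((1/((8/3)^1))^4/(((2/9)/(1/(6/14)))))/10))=-344.34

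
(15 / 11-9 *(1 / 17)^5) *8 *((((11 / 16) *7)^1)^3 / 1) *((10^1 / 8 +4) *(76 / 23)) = 88171096534983 / 4180059008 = 21093.27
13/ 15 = 0.87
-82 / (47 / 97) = -7954 / 47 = -169.23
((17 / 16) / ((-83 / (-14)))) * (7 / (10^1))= 833 / 6640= 0.13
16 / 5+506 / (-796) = 5103 / 1990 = 2.56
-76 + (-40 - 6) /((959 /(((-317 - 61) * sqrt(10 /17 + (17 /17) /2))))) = -76 + 1242 * sqrt(1258) /2329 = -57.09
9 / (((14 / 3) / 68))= 918 / 7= 131.14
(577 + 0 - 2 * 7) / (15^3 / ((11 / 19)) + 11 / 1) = 6193 / 64246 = 0.10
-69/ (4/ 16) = -276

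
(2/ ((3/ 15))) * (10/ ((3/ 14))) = 1400/ 3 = 466.67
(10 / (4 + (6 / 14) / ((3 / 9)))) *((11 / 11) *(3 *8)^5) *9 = 5016453120 / 37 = 135579814.05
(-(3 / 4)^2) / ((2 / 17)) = -153 / 32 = -4.78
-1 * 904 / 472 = -113 / 59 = -1.92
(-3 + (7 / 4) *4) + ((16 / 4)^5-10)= 1018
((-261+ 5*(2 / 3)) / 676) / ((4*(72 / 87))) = -22417 / 194688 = -0.12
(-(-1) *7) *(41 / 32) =287 / 32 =8.97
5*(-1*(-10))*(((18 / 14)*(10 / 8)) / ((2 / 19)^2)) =406125 / 56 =7252.23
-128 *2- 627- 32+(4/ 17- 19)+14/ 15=-237872/ 255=-932.83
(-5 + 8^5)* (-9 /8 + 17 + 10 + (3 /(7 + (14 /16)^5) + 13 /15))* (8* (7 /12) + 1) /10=503891.28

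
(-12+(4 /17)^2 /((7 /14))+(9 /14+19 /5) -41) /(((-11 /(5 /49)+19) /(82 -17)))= 35.46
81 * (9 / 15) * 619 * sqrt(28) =300834 * sqrt(7) / 5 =159186.39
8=8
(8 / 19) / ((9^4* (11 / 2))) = 16 / 1371249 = 0.00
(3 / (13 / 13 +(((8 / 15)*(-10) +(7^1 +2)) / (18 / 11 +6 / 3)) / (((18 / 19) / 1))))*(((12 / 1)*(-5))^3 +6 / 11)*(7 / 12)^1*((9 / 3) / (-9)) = 427678920 / 7007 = 61035.95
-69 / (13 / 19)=-1311 / 13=-100.85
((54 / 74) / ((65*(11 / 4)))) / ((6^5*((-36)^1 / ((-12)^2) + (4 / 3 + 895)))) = 0.00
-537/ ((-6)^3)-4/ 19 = 3113/ 1368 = 2.28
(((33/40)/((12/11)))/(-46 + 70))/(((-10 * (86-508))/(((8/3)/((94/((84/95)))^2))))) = 5929/3365234780000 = 0.00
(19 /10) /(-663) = -19 /6630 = -0.00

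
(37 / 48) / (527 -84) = 37 / 21264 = 0.00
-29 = -29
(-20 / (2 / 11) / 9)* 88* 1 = -9680 / 9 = -1075.56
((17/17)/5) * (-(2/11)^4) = -16/73205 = -0.00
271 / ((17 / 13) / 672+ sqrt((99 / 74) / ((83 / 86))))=-123597775392 / 324883544353+ 62046286848 * sqrt(1452583) / 324883544353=229.79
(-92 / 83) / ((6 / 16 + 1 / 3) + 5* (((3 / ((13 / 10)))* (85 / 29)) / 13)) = -10821408 / 32313311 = -0.33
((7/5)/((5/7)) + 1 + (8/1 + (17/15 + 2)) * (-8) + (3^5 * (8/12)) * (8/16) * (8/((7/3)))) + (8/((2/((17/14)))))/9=302632/1575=192.15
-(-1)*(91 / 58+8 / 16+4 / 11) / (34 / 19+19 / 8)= 117952 / 201927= 0.58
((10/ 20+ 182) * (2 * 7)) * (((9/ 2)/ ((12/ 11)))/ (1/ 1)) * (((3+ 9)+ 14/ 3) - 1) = 1320935/ 8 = 165116.88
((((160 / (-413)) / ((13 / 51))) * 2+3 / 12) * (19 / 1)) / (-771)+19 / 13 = 25338457 / 16557996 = 1.53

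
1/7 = 0.14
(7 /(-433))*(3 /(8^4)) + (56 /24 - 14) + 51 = 39.33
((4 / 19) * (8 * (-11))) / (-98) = 176 / 931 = 0.19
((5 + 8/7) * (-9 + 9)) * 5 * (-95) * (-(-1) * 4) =0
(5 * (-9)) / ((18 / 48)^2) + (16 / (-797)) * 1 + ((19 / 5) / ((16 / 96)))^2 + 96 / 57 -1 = 75905853 / 378575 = 200.50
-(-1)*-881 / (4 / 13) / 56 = -11453 / 224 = -51.13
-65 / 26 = -5 / 2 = -2.50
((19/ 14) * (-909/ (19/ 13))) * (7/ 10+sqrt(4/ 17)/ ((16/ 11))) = -11817/ 20 - 129987 * sqrt(17)/ 1904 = -872.34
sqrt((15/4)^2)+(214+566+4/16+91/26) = 1575/2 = 787.50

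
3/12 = 1/4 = 0.25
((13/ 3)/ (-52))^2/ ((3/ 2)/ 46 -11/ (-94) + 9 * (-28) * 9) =-1081/ 353022660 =-0.00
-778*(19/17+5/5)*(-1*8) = 224064/17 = 13180.24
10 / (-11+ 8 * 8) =10 / 53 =0.19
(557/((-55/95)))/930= -10583/10230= -1.03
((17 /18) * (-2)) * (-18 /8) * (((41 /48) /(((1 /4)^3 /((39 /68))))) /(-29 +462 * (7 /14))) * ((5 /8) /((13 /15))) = 3075 /6464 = 0.48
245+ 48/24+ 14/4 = 501/2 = 250.50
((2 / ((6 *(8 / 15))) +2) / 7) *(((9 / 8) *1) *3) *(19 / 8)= 3.01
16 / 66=8 / 33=0.24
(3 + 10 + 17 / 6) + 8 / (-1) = 47 / 6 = 7.83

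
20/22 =10/11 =0.91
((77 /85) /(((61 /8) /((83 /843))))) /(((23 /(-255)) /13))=-664664 /394243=-1.69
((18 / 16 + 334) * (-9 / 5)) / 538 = -24129 / 21520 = -1.12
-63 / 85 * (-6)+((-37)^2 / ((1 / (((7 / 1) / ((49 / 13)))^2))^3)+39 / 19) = 10672995917968 / 190003135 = 56172.74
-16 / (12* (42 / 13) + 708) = -52 / 2427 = -0.02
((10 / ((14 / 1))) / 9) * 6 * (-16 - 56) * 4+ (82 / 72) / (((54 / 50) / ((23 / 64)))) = -59554655 / 435456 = -136.76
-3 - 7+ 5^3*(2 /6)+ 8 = 119 /3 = 39.67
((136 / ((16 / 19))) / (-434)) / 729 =-323 / 632772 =-0.00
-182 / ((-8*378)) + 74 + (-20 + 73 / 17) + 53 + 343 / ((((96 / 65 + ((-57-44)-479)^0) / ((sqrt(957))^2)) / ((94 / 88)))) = 11964945409 / 84456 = 141670.76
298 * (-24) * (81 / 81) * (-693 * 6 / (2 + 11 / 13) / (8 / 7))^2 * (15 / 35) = -6856816089123 / 1369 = -5008631182.70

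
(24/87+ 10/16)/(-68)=-209/15776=-0.01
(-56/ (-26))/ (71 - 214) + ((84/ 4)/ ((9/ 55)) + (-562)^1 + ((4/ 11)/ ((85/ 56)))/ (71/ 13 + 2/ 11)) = -55296858787/ 127518105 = -433.64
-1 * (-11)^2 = -121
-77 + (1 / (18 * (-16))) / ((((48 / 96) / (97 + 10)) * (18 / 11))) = -200761 / 2592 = -77.45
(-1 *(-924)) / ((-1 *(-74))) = 12.49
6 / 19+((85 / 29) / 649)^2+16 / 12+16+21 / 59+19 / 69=2829784849601 / 154798527917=18.28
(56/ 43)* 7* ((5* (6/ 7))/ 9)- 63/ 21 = 173/ 129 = 1.34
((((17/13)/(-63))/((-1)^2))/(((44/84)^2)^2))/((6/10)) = -87465/190333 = -0.46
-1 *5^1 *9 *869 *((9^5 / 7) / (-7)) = 2309111145 / 49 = 47124717.24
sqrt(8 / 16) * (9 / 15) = 3 * sqrt(2) / 10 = 0.42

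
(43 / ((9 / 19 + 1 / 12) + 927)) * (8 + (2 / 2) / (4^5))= 20081043 / 54139648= 0.37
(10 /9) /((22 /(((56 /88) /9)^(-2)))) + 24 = 34.10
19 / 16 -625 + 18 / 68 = -169605 / 272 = -623.55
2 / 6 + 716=2149 / 3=716.33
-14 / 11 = -1.27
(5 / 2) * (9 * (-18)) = -405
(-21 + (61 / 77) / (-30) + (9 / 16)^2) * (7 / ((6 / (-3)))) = 6123533 / 84480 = 72.49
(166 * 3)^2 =248004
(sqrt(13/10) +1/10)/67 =1/670 +sqrt(130)/670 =0.02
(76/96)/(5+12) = 19/408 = 0.05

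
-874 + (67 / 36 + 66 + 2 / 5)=-805.74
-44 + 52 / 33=-1400 / 33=-42.42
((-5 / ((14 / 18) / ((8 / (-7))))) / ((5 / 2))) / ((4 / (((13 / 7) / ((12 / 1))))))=39 / 343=0.11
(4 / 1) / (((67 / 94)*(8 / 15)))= 10.52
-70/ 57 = -1.23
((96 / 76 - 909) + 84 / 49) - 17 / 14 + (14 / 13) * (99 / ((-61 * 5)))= -136746043 / 150670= -907.59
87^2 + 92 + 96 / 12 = 7669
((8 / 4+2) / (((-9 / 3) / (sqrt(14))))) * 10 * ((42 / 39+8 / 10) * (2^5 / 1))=-31232 * sqrt(14) / 39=-2996.40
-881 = -881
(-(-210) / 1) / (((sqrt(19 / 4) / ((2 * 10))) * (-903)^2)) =400 * sqrt(19) / 737751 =0.00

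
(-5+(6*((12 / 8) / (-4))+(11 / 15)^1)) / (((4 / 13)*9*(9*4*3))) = -5083 / 233280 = -0.02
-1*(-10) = 10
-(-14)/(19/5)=70/19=3.68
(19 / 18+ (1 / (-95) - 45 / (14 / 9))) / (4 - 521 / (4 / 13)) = 667532 / 40440645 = 0.02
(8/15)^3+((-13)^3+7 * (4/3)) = -7382863/3375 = -2187.51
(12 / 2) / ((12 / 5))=5 / 2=2.50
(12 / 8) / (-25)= -3 / 50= -0.06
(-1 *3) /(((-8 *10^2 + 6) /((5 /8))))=15 /6352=0.00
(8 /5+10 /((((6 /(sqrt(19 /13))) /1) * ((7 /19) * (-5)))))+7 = 43 /5 - 19 * sqrt(247) /273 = 7.51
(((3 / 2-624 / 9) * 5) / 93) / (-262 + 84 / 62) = 407 / 29088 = 0.01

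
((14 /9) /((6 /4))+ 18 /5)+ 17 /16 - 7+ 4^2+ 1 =33911 /2160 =15.70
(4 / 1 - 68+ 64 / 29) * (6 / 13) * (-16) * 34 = 5849088 / 377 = 15514.82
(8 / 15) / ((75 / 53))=424 / 1125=0.38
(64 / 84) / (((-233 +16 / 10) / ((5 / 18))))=-200 / 218673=-0.00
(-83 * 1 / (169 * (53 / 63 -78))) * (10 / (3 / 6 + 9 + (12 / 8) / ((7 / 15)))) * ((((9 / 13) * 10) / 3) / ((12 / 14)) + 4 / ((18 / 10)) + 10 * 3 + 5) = 189928900 / 950485913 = 0.20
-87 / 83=-1.05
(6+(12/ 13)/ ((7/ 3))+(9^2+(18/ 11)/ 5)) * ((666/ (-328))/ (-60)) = 48734883/ 16416400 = 2.97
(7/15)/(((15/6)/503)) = 7042/75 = 93.89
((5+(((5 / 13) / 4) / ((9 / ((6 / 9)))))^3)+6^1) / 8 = 3805432613 / 2767587264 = 1.38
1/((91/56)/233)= 1864/13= 143.38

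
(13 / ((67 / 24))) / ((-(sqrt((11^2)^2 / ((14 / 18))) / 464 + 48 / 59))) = -147958300672 / 22434622437 + 20325475456* sqrt(7) / 22434622437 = -4.20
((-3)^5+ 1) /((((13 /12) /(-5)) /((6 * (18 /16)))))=7539.23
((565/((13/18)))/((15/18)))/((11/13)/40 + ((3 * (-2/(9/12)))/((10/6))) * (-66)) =488160/164747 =2.96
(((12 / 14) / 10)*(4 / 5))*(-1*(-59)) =708 / 175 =4.05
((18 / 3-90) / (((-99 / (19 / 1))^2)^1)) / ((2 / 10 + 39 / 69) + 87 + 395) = -30590 / 4773087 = -0.01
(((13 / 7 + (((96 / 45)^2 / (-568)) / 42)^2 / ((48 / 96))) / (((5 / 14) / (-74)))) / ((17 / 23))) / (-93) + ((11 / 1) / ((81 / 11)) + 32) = 4968323461442443 / 127093739259375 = 39.09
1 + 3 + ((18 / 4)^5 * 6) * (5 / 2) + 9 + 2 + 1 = 886247 / 32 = 27695.22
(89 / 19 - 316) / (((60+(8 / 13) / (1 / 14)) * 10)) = -15379 / 33896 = -0.45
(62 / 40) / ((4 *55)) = 0.01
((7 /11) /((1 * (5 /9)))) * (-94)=-5922 /55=-107.67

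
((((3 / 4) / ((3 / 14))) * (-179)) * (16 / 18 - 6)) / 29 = 28819 / 261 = 110.42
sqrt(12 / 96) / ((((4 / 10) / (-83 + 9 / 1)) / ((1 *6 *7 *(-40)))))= 77700 *sqrt(2)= 109884.39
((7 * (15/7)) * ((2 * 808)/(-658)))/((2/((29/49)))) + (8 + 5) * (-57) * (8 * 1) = -95741028/16121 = -5938.90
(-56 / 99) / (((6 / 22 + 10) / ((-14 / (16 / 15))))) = 245 / 339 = 0.72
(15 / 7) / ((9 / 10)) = 50 / 21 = 2.38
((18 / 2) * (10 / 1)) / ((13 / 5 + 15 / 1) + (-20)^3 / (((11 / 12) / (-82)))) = 2475 / 19680484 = 0.00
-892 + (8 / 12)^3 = -24076 / 27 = -891.70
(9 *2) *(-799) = -14382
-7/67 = -0.10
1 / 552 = 0.00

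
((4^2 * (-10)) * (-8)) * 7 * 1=8960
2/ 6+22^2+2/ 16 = 11627/ 24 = 484.46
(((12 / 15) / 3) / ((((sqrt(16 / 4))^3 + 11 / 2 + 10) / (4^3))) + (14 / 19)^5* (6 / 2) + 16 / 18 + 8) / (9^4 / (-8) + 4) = -430131540352 / 34192042534665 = -0.01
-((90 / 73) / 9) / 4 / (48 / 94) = -235 / 3504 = -0.07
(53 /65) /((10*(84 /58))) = 1537 /27300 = 0.06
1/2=0.50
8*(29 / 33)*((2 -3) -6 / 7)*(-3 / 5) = 3016 / 385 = 7.83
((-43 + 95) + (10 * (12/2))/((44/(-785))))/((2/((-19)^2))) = -4044283/22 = -183831.05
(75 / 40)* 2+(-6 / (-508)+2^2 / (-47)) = 87785 / 23876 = 3.68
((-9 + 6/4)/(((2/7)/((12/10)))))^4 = 15752961/16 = 984560.06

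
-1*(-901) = 901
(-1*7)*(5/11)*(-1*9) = 315/11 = 28.64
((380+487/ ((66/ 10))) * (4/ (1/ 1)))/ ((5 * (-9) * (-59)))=11980/ 17523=0.68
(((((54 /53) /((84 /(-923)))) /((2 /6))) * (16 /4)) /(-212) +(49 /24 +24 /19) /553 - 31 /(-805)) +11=951294597301 /81459089880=11.68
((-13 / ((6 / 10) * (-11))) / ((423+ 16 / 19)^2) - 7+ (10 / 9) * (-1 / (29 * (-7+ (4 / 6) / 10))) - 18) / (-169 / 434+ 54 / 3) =-1.42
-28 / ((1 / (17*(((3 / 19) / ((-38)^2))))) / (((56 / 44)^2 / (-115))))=69972 / 95442985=0.00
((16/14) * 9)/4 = 18/7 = 2.57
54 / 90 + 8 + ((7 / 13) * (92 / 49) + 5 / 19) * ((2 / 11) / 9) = 7382383 / 855855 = 8.63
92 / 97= 0.95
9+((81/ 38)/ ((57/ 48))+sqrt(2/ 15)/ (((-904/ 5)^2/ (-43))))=3897/ 361 - 215*sqrt(30)/ 2451648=10.79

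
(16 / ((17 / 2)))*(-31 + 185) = 289.88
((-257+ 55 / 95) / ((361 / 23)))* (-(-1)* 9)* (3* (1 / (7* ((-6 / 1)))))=72036 / 6859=10.50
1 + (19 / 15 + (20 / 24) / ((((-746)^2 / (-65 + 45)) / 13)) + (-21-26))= -62237581 / 1391290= -44.73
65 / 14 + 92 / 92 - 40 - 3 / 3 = -495 / 14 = -35.36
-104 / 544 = -13 / 68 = -0.19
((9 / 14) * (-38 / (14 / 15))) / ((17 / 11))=-28215 / 1666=-16.94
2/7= 0.29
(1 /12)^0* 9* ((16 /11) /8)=18 /11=1.64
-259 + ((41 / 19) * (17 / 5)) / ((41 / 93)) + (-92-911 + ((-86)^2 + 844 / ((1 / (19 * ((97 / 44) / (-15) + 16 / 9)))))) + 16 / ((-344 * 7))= 91444668538 / 2830905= 32302.27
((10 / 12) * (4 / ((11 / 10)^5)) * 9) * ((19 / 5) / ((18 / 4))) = 7600000 / 483153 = 15.73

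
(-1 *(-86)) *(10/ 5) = 172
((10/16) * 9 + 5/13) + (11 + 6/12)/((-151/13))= 78827/15704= 5.02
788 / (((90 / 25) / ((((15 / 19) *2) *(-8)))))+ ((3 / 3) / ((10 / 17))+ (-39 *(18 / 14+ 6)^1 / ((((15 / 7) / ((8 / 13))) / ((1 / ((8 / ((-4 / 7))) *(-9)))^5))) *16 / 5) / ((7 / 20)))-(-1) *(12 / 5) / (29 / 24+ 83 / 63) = -81427821964527733 / 29478673448910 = -2762.26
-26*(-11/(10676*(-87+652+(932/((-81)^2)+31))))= 938223/20878455344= 0.00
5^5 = 3125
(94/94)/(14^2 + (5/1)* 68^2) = 1/23316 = 0.00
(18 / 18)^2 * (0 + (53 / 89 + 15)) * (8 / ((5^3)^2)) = 11104 / 1390625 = 0.01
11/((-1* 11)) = -1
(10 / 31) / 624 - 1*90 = -870475 / 9672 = -90.00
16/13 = 1.23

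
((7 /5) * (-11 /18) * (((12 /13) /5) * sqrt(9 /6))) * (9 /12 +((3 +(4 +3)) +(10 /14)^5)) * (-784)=10782948 * sqrt(6) /15925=1658.57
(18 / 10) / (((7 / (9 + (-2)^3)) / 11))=99 / 35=2.83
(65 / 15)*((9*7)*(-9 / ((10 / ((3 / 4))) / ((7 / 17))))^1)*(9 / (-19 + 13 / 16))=309582 / 8245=37.55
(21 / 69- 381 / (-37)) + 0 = 9022 / 851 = 10.60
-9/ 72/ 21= -1/ 168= -0.01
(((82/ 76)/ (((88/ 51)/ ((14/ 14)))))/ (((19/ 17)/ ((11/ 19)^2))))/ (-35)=-391017/ 72979760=-0.01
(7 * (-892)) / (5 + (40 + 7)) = -120.08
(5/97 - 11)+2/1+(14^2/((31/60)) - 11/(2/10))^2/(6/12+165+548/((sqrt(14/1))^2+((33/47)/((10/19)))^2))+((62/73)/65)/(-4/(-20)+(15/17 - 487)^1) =2634190869404669569114424/5100254599713624185601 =516.48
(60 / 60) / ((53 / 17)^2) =289 / 2809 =0.10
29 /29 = 1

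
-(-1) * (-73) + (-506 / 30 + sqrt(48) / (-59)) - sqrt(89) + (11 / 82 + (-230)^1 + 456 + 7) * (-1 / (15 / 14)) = -63029 / 205 - sqrt(89) - 4 * sqrt(3) / 59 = -317.01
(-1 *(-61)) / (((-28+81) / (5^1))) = 305 / 53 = 5.75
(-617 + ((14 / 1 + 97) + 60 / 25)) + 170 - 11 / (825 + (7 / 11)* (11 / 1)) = -1387831 / 4160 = -333.61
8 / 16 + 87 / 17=191 / 34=5.62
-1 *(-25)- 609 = -584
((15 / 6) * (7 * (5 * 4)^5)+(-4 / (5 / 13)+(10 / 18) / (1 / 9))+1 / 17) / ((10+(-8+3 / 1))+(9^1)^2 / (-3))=-2379999773 / 935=-2545454.30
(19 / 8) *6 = 57 / 4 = 14.25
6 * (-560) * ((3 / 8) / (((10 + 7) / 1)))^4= -8505 / 10690688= -0.00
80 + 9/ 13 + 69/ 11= 86.97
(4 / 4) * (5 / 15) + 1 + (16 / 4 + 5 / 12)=23 / 4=5.75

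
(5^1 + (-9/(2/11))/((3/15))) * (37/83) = -17945/166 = -108.10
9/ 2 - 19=-29/ 2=-14.50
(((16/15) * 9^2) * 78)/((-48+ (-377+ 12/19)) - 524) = -640224/90095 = -7.11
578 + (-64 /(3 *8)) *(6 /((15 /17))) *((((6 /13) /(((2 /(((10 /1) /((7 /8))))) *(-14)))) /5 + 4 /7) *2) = 1067566 /1911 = 558.64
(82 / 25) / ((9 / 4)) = 328 / 225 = 1.46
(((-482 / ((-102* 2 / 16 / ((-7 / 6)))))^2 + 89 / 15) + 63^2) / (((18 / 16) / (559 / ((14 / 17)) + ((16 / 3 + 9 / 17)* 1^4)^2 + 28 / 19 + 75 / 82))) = 11251712461477637824 / 2988141925293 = 3765454.50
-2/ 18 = -1/ 9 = -0.11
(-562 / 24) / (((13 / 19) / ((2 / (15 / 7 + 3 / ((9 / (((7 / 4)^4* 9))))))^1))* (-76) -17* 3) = 62944 / 2253267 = 0.03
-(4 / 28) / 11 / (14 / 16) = -8 / 539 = -0.01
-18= -18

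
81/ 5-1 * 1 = 76/ 5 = 15.20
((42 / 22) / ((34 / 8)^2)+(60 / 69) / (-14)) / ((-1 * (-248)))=11153 / 63465556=0.00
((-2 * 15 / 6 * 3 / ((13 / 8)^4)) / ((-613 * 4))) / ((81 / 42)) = 71680 / 157571037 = 0.00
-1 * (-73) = 73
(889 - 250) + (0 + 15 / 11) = 7044 / 11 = 640.36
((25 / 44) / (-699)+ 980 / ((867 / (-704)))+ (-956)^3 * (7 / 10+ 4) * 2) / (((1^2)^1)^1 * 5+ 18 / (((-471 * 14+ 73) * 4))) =-2380200116084050128053 / 1448845113210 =-1642825788.89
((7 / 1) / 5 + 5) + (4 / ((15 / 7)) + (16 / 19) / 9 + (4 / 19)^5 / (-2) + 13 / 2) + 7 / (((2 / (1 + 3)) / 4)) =70.86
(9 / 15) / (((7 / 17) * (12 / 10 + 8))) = 51 / 322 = 0.16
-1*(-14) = 14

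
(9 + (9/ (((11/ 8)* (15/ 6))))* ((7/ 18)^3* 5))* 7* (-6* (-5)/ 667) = 609350/ 198099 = 3.08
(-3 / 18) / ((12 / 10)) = -5 / 36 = -0.14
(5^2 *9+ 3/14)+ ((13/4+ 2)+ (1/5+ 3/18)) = 96949/420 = 230.83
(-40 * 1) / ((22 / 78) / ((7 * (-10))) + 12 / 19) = -2074800 / 32551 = -63.74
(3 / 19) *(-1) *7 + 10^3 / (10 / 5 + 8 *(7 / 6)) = 28143 / 323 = 87.13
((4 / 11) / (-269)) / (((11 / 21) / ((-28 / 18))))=392 / 97647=0.00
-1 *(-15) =15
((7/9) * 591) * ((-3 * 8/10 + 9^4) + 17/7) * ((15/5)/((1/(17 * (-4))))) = -3076203856/5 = -615240771.20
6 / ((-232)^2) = 3 / 26912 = 0.00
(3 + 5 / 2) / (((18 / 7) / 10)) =385 / 18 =21.39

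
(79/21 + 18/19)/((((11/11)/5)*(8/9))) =28185/1064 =26.49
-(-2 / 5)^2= -4 / 25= -0.16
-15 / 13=-1.15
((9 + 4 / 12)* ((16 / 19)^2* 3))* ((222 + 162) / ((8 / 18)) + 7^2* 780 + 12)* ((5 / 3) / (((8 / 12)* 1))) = 700600320 / 361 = 1940721.11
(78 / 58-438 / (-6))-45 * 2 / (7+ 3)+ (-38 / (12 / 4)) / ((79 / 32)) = 413851 / 6873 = 60.21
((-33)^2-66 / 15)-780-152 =763 / 5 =152.60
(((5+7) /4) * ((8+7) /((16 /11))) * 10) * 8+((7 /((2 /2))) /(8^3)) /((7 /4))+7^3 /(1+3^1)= 327777 /128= 2560.76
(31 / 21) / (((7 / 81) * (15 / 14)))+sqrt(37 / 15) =sqrt(555) / 15+558 / 35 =17.51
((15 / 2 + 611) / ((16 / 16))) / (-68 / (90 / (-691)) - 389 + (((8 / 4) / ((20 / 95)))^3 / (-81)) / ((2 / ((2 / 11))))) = 22043340 / 4708993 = 4.68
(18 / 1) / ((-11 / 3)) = -54 / 11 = -4.91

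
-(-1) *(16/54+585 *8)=126368/27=4680.30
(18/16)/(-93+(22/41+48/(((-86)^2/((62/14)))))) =-4775967/392413288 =-0.01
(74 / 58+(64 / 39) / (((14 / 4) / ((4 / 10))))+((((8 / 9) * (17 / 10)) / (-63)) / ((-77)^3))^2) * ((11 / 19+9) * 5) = 1848362741599938490786 / 26371451361707370765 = 70.09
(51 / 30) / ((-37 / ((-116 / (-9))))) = -0.59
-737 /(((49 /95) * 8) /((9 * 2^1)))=-630135 /196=-3214.97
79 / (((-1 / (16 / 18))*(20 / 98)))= -15484 / 45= -344.09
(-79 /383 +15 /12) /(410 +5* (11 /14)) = 11193 /4438970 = 0.00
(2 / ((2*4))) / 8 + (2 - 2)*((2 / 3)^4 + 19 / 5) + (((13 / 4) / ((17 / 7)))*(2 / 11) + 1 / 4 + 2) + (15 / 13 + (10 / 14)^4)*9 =2848738631 / 186778592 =15.25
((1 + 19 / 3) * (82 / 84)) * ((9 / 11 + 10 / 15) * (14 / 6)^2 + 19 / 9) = 72.99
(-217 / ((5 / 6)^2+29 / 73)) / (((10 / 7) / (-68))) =135725688 / 14345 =9461.53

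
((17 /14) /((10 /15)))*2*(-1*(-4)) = 102 /7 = 14.57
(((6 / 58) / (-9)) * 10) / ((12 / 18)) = -5 / 29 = -0.17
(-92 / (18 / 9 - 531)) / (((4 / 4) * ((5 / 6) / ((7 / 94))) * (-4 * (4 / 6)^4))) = -1701 / 86480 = -0.02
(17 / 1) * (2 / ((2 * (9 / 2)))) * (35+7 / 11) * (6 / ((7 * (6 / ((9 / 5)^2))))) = 17136 / 275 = 62.31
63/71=0.89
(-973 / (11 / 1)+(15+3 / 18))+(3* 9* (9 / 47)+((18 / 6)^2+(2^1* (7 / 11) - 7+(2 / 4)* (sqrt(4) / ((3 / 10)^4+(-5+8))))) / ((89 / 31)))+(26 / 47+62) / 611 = -10265137813559 / 153762821706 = -66.76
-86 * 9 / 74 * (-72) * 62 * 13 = 22458384 / 37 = 606983.35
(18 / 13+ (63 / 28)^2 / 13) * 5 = 1845 / 208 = 8.87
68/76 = 17/19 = 0.89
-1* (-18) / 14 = 9 / 7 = 1.29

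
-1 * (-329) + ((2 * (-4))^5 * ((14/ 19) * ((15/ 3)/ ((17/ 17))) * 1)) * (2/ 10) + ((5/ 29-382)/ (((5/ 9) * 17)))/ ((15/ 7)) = -5581492952/ 234175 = -23834.71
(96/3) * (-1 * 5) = -160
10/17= 0.59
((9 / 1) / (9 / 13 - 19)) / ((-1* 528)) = 39 / 41888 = 0.00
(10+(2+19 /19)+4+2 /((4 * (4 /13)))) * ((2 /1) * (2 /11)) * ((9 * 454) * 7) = 2130849 /11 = 193713.55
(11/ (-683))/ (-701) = 11/ 478783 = 0.00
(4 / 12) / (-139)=-1 / 417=-0.00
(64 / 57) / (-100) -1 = -1441 / 1425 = -1.01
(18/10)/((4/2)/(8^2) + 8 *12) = 288/15365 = 0.02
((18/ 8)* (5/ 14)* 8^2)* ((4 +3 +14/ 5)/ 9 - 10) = -3208/ 7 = -458.29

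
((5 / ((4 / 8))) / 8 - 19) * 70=-2485 / 2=-1242.50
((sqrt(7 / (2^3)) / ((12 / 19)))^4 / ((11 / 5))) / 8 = 31928645 / 116785152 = 0.27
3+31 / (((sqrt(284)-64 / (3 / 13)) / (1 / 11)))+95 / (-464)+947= 835826398219 / 880016368-279*sqrt(71) / 3793174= 949.78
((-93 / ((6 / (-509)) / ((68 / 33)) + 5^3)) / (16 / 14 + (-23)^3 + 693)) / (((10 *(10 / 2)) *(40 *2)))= 1877701 / 115815104540000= 0.00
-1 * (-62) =62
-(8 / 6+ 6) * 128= -2816 / 3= -938.67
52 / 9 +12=160 / 9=17.78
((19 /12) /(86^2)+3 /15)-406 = -180077713 /443760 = -405.80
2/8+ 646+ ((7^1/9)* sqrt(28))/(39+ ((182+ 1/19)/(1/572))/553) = 147098* sqrt(7)/21494889+ 2585/4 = 646.27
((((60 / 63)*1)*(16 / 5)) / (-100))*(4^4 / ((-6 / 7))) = 9.10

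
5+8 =13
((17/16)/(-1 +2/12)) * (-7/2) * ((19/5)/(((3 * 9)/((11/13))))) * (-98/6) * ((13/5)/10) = -1218679/540000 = -2.26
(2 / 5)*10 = 4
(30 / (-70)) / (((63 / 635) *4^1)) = -635 / 588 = -1.08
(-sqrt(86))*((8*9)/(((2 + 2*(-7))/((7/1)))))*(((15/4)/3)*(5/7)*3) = 225*sqrt(86)/2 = 1043.28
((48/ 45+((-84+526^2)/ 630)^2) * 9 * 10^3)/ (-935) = -153007115648/ 82467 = -1855373.85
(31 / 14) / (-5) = -31 / 70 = -0.44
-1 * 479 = -479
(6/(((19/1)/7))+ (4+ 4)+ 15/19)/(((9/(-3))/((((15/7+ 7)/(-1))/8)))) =88/21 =4.19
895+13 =908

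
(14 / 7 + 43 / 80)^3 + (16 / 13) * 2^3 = 174286551 / 6656000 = 26.18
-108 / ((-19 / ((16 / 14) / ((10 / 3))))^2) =-15552 / 442225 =-0.04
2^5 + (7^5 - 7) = 16832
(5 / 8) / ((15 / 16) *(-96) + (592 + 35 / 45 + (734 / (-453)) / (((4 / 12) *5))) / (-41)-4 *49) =-1392975 / 669595912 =-0.00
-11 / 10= -1.10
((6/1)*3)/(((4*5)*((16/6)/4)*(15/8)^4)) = 1024/9375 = 0.11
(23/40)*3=69/40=1.72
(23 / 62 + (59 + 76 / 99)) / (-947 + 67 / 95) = -35067445 / 551793924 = -0.06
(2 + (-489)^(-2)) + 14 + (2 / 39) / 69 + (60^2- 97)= 3519.00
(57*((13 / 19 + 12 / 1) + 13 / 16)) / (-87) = -4103 / 464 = -8.84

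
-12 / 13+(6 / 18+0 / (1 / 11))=-23 / 39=-0.59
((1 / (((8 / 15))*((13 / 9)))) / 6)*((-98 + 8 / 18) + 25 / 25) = -4345 / 208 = -20.89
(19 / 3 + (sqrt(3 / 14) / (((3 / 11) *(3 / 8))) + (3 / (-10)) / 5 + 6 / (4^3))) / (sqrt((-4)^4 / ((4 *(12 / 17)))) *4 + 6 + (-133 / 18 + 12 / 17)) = 312664 *sqrt(42) / 950536601 + 162880179 / 54316377200 + 7324416 *sqrt(238) / 950536601 + 79491762 *sqrt(51) / 3394773575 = 0.29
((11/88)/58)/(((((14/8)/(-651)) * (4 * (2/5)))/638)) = -5115/16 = -319.69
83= 83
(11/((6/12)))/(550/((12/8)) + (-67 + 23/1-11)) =6/85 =0.07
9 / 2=4.50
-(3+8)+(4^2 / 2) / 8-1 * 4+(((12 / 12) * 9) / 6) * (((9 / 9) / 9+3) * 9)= 28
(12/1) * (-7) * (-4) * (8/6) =448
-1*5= -5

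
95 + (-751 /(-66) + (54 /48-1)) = 28117 /264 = 106.50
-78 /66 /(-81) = 13 /891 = 0.01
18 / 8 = 9 / 4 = 2.25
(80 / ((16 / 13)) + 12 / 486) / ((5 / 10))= 10534 / 81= 130.05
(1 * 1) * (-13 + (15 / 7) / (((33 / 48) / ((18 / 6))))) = -281 / 77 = -3.65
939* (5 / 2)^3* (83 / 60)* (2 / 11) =649475 / 176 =3690.20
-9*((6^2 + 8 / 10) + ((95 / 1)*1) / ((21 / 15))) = -32967 / 35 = -941.91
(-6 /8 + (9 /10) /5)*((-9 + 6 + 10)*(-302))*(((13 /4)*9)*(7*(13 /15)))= 213823701 /1000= 213823.70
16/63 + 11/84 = 97/252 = 0.38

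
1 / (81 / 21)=7 / 27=0.26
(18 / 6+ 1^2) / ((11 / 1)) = 4 / 11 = 0.36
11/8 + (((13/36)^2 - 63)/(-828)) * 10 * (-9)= -325423/59616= -5.46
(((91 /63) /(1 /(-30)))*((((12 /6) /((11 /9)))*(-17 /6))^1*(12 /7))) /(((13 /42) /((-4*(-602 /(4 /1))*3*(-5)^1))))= -110527200 /11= -10047927.27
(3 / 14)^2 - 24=-4695 / 196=-23.95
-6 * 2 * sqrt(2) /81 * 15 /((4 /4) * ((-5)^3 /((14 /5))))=56 * sqrt(2) /1125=0.07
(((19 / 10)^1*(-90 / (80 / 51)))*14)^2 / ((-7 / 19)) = -10115426853 / 1600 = -6322141.78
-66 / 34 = -33 / 17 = -1.94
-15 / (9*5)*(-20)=20 / 3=6.67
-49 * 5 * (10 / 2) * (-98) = 120050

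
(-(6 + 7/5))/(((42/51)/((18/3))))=-1887/35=-53.91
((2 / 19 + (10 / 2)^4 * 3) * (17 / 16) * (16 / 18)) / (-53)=-605659 / 18126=-33.41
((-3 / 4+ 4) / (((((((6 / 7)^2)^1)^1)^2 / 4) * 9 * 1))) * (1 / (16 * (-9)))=-31213 / 1679616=-0.02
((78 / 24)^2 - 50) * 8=-631 / 2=-315.50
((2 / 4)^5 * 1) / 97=1 / 3104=0.00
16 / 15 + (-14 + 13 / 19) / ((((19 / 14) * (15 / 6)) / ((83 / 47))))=-1492444 / 254505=-5.86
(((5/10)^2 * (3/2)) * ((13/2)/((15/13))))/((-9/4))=-0.94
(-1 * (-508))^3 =131096512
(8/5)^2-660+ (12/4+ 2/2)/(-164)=-673901/1025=-657.46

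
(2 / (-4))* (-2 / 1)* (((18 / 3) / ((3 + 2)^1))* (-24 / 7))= -4.11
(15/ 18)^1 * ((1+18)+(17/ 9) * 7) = 725/ 27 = 26.85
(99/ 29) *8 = 792/ 29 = 27.31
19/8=2.38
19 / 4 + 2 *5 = 59 / 4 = 14.75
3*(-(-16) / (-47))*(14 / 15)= -224 / 235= -0.95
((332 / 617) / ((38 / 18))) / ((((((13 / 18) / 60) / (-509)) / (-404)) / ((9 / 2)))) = 2986180188480 / 152399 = 19594486.76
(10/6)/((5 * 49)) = 1/147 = 0.01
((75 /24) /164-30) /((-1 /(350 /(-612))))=-6883625 /401472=-17.15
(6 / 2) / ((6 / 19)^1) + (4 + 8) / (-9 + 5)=13 / 2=6.50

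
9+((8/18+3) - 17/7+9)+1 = 1261/63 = 20.02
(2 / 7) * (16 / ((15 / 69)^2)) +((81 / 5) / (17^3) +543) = 550027924 / 859775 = 639.73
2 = 2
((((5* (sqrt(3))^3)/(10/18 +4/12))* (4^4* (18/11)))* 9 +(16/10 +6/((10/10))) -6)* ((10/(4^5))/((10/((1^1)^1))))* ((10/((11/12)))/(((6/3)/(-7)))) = -1148175* sqrt(3)/484 -21/352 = -4108.94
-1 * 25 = -25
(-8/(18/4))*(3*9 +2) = -464/9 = -51.56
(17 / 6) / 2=17 / 12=1.42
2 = 2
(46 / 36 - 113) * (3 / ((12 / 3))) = -2011 / 24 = -83.79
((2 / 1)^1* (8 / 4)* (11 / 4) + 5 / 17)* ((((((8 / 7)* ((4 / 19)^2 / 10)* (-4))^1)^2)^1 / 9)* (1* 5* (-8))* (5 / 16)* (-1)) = 2097152 / 325672179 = 0.01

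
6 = 6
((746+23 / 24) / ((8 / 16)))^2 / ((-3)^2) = 321377329 / 1296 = 247976.33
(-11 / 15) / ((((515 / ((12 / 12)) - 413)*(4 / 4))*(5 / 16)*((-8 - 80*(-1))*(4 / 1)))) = -11 / 137700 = -0.00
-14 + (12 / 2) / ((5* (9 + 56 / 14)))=-904 / 65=-13.91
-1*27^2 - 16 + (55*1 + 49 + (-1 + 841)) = 199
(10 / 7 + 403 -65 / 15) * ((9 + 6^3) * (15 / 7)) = 9452250 / 49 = 192903.06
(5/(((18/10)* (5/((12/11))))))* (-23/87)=-460/2871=-0.16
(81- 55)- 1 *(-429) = 455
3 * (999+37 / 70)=209901 / 70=2998.59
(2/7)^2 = 4/49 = 0.08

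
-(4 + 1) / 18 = -5 / 18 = -0.28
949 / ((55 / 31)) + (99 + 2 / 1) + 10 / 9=315316 / 495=637.00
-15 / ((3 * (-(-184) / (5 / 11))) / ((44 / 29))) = -25 / 1334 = -0.02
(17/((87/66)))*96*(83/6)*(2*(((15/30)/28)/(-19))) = -32.19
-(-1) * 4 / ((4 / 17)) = 17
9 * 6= 54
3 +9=12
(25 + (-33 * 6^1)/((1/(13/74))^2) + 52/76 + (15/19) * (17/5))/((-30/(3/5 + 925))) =-1339682201/1950825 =-686.73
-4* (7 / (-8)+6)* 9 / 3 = -123 / 2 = -61.50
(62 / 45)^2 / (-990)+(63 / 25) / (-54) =-97399 / 2004750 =-0.05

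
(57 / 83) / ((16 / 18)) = 513 / 664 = 0.77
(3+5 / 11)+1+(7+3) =159 / 11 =14.45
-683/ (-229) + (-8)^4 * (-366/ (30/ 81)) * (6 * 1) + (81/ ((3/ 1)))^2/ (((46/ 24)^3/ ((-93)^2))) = -325858430313823/ 13931215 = -23390524.83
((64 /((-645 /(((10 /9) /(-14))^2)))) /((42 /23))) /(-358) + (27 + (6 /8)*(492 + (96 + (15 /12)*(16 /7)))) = 904842473107 /1924611759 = 470.14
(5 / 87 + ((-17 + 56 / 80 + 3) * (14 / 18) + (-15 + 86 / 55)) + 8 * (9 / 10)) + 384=2110051 / 5742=367.48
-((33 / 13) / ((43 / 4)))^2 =-17424 / 312481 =-0.06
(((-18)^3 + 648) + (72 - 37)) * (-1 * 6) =30894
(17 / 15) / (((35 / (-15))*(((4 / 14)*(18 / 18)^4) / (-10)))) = 17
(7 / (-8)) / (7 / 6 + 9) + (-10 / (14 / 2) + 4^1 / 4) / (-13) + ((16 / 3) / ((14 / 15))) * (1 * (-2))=-254939 / 22204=-11.48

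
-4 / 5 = -0.80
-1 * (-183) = 183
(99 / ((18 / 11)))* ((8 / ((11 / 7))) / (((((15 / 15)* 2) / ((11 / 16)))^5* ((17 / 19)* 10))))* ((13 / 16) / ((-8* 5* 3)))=-3063028969 / 2738041651200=-0.00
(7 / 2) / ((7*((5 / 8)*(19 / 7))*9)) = 28 / 855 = 0.03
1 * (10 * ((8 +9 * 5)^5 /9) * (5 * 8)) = 167278197200 /9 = 18586466355.56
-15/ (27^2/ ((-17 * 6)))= 170/ 81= 2.10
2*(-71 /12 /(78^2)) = -71 /36504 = -0.00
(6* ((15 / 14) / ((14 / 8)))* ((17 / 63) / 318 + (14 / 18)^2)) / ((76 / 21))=0.61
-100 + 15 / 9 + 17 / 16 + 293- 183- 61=-48.27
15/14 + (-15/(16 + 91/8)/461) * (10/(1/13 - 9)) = 14657255/13663118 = 1.07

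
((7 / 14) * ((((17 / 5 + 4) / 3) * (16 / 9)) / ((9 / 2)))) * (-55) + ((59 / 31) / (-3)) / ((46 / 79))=-27.89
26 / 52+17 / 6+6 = 9.33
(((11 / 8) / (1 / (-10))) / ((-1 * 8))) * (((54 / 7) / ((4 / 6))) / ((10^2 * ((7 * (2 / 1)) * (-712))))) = -891 / 44656640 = -0.00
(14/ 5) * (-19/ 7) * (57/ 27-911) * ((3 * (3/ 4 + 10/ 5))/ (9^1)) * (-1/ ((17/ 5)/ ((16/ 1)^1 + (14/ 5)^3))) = -811043728/ 11475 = -70679.19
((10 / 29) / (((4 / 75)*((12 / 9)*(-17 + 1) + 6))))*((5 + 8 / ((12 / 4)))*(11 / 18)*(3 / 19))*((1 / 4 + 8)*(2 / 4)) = -45375 / 35264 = -1.29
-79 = -79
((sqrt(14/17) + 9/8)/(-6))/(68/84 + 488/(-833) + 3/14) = -7497/17512-49*sqrt(238)/2189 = -0.77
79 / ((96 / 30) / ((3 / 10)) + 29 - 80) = -237 / 121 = -1.96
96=96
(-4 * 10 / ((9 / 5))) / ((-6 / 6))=200 / 9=22.22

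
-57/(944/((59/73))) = -57/1168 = -0.05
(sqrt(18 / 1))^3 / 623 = 54* sqrt(2) / 623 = 0.12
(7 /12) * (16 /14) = 2 /3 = 0.67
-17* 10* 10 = -1700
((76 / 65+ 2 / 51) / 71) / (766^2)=2003 / 69050912970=0.00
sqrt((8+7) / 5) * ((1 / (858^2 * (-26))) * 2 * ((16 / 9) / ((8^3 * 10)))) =-sqrt(3) / 27561980160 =-0.00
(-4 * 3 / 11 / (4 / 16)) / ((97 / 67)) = -3216 / 1067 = -3.01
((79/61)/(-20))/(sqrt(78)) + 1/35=1/35 - 79 * sqrt(78)/95160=0.02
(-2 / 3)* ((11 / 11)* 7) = -14 / 3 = -4.67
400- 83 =317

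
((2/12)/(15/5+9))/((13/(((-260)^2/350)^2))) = 17576/441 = 39.85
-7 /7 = -1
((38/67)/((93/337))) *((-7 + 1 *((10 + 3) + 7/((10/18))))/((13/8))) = 102448/4355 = 23.52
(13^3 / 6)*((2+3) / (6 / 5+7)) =54925 / 246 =223.27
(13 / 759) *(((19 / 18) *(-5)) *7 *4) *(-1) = 17290 / 6831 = 2.53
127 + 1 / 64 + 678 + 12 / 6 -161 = 41345 / 64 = 646.02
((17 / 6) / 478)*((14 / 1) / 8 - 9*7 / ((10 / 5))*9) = -19159 / 11472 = -1.67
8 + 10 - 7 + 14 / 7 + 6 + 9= 28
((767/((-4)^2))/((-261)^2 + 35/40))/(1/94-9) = -2773/35423375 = -0.00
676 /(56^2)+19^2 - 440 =-61767 /784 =-78.78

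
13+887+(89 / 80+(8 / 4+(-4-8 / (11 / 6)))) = 787379 / 880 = 894.75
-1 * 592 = -592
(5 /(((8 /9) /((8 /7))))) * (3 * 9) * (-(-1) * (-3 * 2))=-7290 /7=-1041.43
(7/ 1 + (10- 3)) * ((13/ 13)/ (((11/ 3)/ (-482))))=-1840.36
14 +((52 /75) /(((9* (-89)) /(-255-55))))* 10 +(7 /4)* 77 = 1455577 /9612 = 151.43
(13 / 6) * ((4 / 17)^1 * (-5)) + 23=1043 / 51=20.45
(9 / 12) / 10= 3 / 40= 0.08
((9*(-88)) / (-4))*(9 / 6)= 297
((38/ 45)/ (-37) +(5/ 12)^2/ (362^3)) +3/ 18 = 181782144721/ 1263746401920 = 0.14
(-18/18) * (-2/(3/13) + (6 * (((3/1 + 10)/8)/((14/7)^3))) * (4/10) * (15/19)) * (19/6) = 7553/288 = 26.23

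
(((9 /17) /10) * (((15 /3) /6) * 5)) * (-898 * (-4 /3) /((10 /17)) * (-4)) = -1796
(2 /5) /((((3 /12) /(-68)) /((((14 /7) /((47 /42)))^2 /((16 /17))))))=-4078368 /11045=-369.25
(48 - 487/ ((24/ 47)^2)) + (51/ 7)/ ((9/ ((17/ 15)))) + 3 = -36605749/ 20160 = -1815.76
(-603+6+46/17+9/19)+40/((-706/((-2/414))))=-14015303624/23601933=-593.82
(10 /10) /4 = 1 /4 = 0.25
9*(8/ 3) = 24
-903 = -903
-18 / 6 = -3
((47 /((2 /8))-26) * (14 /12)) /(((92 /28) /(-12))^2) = 1333584 /529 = 2520.95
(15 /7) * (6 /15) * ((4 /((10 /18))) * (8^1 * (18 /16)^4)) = 79.08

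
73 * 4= 292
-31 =-31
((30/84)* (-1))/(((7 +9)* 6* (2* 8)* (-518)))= 5/11139072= 0.00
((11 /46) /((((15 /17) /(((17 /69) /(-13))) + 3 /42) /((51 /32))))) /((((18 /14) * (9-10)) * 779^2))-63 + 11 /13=-62.15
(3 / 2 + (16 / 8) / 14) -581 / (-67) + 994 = 942047 / 938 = 1004.31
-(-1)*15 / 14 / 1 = 15 / 14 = 1.07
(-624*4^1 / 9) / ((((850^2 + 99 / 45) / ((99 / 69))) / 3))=-137280 / 83087753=-0.00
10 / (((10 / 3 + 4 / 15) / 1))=25 / 9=2.78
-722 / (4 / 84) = -15162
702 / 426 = 117 / 71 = 1.65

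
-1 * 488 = -488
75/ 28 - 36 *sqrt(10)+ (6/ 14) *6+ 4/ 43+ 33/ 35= 37841/ 6020 - 36 *sqrt(10)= -107.56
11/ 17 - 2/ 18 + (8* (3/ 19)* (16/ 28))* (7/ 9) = 3190/ 2907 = 1.10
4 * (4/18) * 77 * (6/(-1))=-1232/3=-410.67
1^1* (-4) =-4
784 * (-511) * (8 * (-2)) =6409984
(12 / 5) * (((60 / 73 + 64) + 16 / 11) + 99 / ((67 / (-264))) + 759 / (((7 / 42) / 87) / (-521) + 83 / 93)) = 511653054445992 / 404812228051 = 1263.93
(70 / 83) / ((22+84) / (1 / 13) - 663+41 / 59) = 2065 / 1752379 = 0.00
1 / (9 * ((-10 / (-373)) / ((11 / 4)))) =4103 / 360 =11.40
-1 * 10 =-10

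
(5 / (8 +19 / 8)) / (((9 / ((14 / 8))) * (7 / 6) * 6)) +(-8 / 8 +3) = 1504 / 747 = 2.01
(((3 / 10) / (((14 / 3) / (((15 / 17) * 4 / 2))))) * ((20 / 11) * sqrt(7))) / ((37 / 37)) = 0.55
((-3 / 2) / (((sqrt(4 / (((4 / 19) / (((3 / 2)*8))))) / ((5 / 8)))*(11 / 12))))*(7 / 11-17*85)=29790*sqrt(57) / 2299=97.83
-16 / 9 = -1.78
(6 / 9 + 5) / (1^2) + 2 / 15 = 29 / 5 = 5.80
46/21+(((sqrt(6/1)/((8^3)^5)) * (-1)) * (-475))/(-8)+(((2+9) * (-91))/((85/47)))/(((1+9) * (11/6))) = -249901/8925 - 475 * sqrt(6)/281474976710656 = -28.00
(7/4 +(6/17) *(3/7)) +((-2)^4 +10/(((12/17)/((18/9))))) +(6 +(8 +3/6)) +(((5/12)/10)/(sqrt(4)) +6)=381307/5712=66.76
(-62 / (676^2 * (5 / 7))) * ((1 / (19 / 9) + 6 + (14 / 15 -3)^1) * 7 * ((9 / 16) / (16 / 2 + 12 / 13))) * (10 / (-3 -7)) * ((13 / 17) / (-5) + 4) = 233951823 / 164634392000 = 0.00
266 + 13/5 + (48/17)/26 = 296923/1105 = 268.71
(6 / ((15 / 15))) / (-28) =-3 / 14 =-0.21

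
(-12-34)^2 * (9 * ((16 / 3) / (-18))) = -16928 / 3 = -5642.67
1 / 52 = 0.02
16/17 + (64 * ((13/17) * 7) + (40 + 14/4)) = 13159/34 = 387.03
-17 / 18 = -0.94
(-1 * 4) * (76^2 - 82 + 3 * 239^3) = -163845804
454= 454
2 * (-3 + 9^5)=118092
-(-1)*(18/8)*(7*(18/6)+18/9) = 51.75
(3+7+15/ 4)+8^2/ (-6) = 37/ 12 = 3.08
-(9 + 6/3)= -11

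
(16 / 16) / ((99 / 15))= 5 / 33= 0.15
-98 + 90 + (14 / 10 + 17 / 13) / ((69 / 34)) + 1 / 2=-55307 / 8970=-6.17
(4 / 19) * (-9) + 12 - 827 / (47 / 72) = -1122312 / 893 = -1256.79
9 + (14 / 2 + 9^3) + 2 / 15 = 11177 / 15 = 745.13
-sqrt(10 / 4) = -sqrt(10) / 2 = -1.58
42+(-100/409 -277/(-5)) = 198683/2045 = 97.16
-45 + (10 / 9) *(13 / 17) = -6755 / 153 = -44.15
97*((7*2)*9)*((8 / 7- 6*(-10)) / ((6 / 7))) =871836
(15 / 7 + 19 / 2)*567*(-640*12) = -50699520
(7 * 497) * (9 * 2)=62622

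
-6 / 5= -1.20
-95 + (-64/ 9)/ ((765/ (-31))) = -652091/ 6885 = -94.71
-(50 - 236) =186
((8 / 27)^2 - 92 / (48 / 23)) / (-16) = 128291 / 46656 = 2.75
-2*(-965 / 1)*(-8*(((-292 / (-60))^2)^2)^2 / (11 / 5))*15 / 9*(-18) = 66251951981.22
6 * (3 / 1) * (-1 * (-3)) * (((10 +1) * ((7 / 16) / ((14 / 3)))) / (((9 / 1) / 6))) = 297 / 8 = 37.12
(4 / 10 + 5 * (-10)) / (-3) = 16.53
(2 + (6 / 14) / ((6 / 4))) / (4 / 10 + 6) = 5 / 14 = 0.36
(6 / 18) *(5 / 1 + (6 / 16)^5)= 164083 / 98304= 1.67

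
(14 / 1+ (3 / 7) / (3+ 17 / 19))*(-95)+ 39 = -674153 / 518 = -1301.45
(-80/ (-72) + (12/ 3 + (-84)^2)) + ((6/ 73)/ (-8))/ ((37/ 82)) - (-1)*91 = 347720231/ 48618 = 7152.09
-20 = -20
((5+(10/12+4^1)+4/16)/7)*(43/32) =5203/2688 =1.94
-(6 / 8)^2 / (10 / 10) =-9 / 16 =-0.56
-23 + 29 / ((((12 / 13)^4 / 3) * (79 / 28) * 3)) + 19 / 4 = -1676149 / 409536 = -4.09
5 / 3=1.67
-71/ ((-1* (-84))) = -71/ 84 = -0.85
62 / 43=1.44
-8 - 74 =-82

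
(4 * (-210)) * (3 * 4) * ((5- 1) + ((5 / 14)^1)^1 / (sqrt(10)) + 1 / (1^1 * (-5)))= -38304- 360 * sqrt(10)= -39442.42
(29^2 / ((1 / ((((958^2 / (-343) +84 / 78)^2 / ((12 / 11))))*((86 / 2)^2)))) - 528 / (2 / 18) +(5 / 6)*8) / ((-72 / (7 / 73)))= -608225576415444006559 / 44787159144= -13580356245.86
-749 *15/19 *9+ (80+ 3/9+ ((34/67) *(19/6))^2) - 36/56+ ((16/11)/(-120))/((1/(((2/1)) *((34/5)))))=-15485160002567/2955333150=-5239.73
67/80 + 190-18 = 13827/80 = 172.84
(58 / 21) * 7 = 58 / 3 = 19.33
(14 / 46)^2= 49 / 529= 0.09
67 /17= 3.94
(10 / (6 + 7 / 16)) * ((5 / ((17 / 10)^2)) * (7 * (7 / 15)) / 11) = 784000 / 982311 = 0.80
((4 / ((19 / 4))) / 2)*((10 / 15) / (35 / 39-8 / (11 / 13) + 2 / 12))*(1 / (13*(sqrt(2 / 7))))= -176*sqrt(14) / 136781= -0.00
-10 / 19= -0.53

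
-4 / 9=-0.44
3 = 3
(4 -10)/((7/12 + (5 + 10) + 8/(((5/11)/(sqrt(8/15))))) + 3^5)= -27927000/1200602429 + 253440 * sqrt(30)/1200602429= -0.02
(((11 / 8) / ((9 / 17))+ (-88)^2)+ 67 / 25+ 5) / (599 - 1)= 13957699 / 1076400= 12.97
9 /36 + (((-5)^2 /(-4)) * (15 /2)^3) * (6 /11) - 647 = -366953 /176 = -2084.96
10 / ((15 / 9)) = 6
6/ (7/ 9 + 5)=27/ 26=1.04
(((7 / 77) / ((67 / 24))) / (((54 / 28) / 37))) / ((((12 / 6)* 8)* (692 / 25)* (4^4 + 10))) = 925 / 174421368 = 0.00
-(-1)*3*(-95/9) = -31.67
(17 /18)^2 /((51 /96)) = 136 /81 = 1.68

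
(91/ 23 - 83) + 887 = 18583/ 23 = 807.96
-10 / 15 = -2 / 3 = -0.67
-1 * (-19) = 19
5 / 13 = 0.38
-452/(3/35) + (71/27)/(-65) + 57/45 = -9252548/1755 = -5272.11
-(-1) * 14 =14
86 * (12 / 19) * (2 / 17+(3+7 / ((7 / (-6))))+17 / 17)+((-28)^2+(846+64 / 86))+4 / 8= 42472637 / 27778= 1529.00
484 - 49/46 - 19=21341/46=463.93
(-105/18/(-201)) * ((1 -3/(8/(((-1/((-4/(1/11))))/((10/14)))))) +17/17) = 24493/424512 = 0.06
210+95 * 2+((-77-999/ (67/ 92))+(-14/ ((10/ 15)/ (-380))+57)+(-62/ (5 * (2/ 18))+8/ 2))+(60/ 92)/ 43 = 2279663871/ 331315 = 6880.65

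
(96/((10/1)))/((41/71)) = 3408/205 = 16.62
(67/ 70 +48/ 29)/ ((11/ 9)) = 47727/ 22330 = 2.14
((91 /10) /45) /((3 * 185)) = 91 /249750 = 0.00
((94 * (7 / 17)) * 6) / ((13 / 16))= 63168 / 221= 285.83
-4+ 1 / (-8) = -33 / 8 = -4.12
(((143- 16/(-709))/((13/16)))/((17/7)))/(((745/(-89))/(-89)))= 770.64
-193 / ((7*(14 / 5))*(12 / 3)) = -965 / 392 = -2.46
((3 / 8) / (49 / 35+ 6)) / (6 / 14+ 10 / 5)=105 / 5032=0.02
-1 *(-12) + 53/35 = 473/35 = 13.51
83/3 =27.67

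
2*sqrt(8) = 4*sqrt(2) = 5.66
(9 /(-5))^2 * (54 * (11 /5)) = 384.91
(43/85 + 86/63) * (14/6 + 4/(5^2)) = 110209/23625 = 4.66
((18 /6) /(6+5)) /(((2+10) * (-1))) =-1 /44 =-0.02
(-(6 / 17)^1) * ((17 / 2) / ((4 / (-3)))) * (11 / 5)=99 / 20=4.95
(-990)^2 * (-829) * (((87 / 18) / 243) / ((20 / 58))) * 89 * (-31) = 1163744392855 / 9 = 129304932539.44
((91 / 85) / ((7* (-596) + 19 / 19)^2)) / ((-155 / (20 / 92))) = -91 / 1054359790805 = -0.00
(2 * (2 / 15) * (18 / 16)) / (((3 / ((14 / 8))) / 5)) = 7 / 8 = 0.88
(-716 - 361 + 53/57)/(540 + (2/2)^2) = -61336/30837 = -1.99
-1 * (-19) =19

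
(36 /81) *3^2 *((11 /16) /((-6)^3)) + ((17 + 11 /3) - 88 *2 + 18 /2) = -126443 /864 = -146.35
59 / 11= 5.36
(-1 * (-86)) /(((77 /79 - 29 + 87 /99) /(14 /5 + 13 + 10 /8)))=-38226441 /707710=-54.01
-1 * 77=-77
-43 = -43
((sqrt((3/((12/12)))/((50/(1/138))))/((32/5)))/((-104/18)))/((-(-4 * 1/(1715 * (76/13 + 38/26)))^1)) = -1466325 * sqrt(23)/3980288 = -1.77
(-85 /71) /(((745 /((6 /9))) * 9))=-34 /285633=-0.00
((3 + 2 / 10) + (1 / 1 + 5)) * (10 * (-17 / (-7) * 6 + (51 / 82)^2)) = 16193265 / 11767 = 1376.16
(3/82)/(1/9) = 27/82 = 0.33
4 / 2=2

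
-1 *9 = -9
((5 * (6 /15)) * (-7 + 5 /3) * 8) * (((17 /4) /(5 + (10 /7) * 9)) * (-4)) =30464 /375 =81.24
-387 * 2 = -774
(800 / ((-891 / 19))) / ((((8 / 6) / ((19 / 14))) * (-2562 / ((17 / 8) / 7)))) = 153425 / 74569572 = 0.00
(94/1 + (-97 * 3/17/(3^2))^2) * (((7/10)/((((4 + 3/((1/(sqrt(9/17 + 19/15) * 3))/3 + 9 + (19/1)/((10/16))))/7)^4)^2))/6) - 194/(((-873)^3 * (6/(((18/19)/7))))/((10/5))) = 350965239058281916785555285865627013489198060374269183881402475198287954198455 * sqrt(116790)/442727976257556116093836286070868175197191012500169817547136343940165548918102296 + 1546467721338821953477633692600597505033613341371710150041541045137678566922797248451305680853/1795052214627477321277190167891932958752655142361747029707669445248519965639071326860338880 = 861.79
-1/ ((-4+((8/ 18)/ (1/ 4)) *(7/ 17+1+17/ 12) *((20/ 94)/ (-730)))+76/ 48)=6299316/ 15232579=0.41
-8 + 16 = 8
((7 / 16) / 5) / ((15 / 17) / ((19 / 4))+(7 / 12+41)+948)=6783 / 76726900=0.00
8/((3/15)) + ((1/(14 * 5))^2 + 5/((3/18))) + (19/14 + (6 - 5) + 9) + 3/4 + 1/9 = 1812917/22050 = 82.22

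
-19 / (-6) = 19 / 6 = 3.17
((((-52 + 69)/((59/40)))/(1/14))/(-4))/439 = -2380/25901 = -0.09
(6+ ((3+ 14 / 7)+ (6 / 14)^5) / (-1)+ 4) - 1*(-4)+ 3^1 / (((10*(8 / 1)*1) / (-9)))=11627811 / 1344560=8.65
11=11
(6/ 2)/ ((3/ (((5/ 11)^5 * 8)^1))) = 25000/ 161051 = 0.16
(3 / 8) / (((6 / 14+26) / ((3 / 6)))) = 0.01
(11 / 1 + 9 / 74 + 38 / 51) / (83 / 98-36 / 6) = -2.30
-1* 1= -1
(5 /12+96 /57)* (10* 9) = 7185 /38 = 189.08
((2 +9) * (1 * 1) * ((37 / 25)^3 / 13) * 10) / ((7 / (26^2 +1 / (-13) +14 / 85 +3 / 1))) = 836211331472 / 314234375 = 2661.11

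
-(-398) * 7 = 2786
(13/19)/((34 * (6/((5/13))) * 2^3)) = 5/31008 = 0.00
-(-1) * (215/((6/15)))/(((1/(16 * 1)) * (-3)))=-8600/3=-2866.67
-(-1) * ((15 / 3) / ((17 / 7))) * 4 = 140 / 17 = 8.24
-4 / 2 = -2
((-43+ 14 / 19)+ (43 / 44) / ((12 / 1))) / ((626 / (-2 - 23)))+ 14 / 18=46390933 / 18840096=2.46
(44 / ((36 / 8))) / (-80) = -11 / 90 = -0.12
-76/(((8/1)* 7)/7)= -19/2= -9.50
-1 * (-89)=89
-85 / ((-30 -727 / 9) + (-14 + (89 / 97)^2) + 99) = 7197885 / 2111599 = 3.41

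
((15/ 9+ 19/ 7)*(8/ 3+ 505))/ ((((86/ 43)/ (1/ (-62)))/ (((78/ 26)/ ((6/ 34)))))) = -595493/ 1953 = -304.91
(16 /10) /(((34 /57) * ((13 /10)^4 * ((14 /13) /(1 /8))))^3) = 9042626953125 /17870267558905307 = 0.00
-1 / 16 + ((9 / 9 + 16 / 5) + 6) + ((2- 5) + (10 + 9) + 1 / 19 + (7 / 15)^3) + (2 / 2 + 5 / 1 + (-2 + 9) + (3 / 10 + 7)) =47803147 / 1026000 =46.59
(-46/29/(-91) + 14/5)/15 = 0.19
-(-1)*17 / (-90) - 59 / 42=-502 / 315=-1.59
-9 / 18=-1 / 2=-0.50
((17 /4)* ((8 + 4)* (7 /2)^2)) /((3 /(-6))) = -2499 /2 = -1249.50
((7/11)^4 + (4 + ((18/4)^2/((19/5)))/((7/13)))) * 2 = 28.12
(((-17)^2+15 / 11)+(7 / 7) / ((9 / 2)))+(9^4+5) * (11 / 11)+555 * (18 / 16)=5924921 / 792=7480.96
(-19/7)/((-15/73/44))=61028/105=581.22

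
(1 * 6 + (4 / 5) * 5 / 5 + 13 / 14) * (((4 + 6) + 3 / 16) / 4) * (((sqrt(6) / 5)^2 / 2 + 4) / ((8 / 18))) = 81745641 / 448000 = 182.47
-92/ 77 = -1.19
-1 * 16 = -16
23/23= 1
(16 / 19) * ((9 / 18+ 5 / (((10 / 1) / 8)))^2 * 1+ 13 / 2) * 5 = 2140 / 19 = 112.63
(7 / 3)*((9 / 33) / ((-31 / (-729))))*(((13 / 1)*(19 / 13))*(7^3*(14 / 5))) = 465587514 / 1705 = 273071.86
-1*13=-13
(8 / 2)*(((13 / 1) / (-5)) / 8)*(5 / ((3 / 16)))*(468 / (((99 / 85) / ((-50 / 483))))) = 22984000 / 15939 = 1442.00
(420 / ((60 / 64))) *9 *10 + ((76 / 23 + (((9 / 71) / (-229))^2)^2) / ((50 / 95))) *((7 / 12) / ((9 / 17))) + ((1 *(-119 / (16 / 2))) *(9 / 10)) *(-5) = 140240101003899352059649213 / 3471817687693662750480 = 40393.86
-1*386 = -386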